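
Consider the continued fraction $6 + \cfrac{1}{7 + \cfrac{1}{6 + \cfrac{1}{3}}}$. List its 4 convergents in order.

6/1, 43/7, 264/43, 835/136

Using the convergent recurrence p_i = a_i*p_{i-1} + p_{i-2}, q_i = a_i*q_{i-1} + q_{i-2} with p_{-2}=0, p_{-1}=1, q_{-2}=1, q_{-1}=0:
  i=0: a_0=6, p_0 = 6*1 + 0 = 6, q_0 = 6*0 + 1 = 1.
  i=1: a_1=7, p_1 = 7*6 + 1 = 43, q_1 = 7*1 + 0 = 7.
  i=2: a_2=6, p_2 = 6*43 + 6 = 264, q_2 = 6*7 + 1 = 43.
  i=3: a_3=3, p_3 = 3*264 + 43 = 835, q_3 = 3*43 + 7 = 136.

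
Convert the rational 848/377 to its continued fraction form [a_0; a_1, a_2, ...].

Run the Euclidean algorithm on 848 and 377; the successive quotients are the partial quotients a_0, a_1, ... (each step inverts the fractional part left over by the previous one):
  848 = 2*377 + 94, so a_0 = 2.
  377 = 4*94 + 1, so a_1 = 4.
  94 = 94*1 + 0, so a_2 = 94.
The remainder reaches 0 after 3 divisions, so the expansion has 3 partial quotients, read off in order.

[2; 4, 94]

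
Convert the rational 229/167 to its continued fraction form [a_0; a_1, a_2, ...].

[1; 2, 1, 2, 3, 1, 4]

Run the Euclidean algorithm on 229 and 167; the successive quotients are the partial quotients a_0, a_1, ... (each step inverts the fractional part left over by the previous one):
  229 = 1*167 + 62, so a_0 = 1.
  167 = 2*62 + 43, so a_1 = 2.
  62 = 1*43 + 19, so a_2 = 1.
  43 = 2*19 + 5, so a_3 = 2.
  19 = 3*5 + 4, so a_4 = 3.
  5 = 1*4 + 1, so a_5 = 1.
  4 = 4*1 + 0, so a_6 = 4.
The remainder reaches 0 after 7 divisions, so the expansion has 7 partial quotients, read off in order.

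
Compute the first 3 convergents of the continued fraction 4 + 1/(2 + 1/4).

Using the convergent recurrence p_i = a_i*p_{i-1} + p_{i-2}, q_i = a_i*q_{i-1} + q_{i-2} with p_{-2}=0, p_{-1}=1, q_{-2}=1, q_{-1}=0:
  i=0: a_0=4, p_0 = 4*1 + 0 = 4, q_0 = 4*0 + 1 = 1.
  i=1: a_1=2, p_1 = 2*4 + 1 = 9, q_1 = 2*1 + 0 = 2.
  i=2: a_2=4, p_2 = 4*9 + 4 = 40, q_2 = 4*2 + 1 = 9.

4/1, 9/2, 40/9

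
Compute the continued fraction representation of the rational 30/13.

[2; 3, 4]

Run the Euclidean algorithm on 30 and 13; the successive quotients are the partial quotients a_0, a_1, ... (each step inverts the fractional part left over by the previous one):
  30 = 2*13 + 4, so a_0 = 2.
  13 = 3*4 + 1, so a_1 = 3.
  4 = 4*1 + 0, so a_2 = 4.
The remainder reaches 0 after 3 divisions, so the expansion has 3 partial quotients, read off in order.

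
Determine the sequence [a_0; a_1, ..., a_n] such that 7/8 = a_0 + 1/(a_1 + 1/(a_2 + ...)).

Run the Euclidean algorithm on 7 and 8; the successive quotients are the partial quotients a_0, a_1, ... (each step inverts the fractional part left over by the previous one):
  7 = 0*8 + 7, so a_0 = 0.
  8 = 1*7 + 1, so a_1 = 1.
  7 = 7*1 + 0, so a_2 = 7.
The remainder reaches 0 after 3 divisions, so the expansion has 3 partial quotients, read off in order.

[0; 1, 7]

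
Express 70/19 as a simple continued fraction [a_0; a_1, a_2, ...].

Run the Euclidean algorithm on 70 and 19; the successive quotients are the partial quotients a_0, a_1, ... (each step inverts the fractional part left over by the previous one):
  70 = 3*19 + 13, so a_0 = 3.
  19 = 1*13 + 6, so a_1 = 1.
  13 = 2*6 + 1, so a_2 = 2.
  6 = 6*1 + 0, so a_3 = 6.
The remainder reaches 0 after 4 divisions, so the expansion has 4 partial quotients, read off in order.

[3; 1, 2, 6]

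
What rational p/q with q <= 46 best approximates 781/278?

Expand x = 781/278 as a continued fraction with the Euclidean algorithm:
  781 = 2*278 + 225, so a_0 = 2.
  278 = 1*225 + 53, so a_1 = 1.
  225 = 4*53 + 13, so a_2 = 4.
  53 = 4*13 + 1, so a_3 = 4.
  13 = 13*1 + 0, so a_4 = 13.
so x = [2; 1, 4, 4, 13].
Convergents (p_i = a_i*p_{i-1} + p_{i-2}, q_i = a_i*q_{i-1} + q_{i-2} with p_{-2}=0, p_{-1}=1, q_{-2}=1, q_{-1}=0), until the denominator exceeds 46:
  i=0: a_0=2, p_0 = 2*1 + 0 = 2, q_0 = 2*0 + 1 = 1.
  i=1: a_1=1, p_1 = 1*2 + 1 = 3, q_1 = 1*1 + 0 = 1.
  i=2: a_2=4, p_2 = 4*3 + 2 = 14, q_2 = 4*1 + 1 = 5.
  i=3: a_3=4, p_3 = 4*14 + 3 = 59, q_3 = 4*5 + 1 = 21.
  i=4: a_4=13, p_4 = 13*59 + 14 = 781, q_4 = 13*21 + 5 = 278.
q_4 = 278 > 46, so the last convergent with denominator <= 46 is p_3/q_3 = 59/21.
The closest fraction with denominator <= 46 is either p_3/q_3 or the intermediate fraction (k*p_3 + p_2)/(k*q_3 + q_2) with the largest k >= 1 whose denominator stays <= 46; these approach x as k grows, and every other convergent or intermediate fraction in range is farther away.
Largest k: floor((46 - q_2)/q_3) = floor((46 - 5)/21) = 1.
That gives (1*59 + 14)/(1*21 + 5) = 73/26.
Compare the errors: |x - 59/21| = |781*21 - 59*278|/(278*21) = 1/5838, and |x - 73/26| = |781*26 - 73*278|/(278*26) = 12/7228.
Cross-multiplying, 1*7228 = 7228 < 70056 = 12*5838, so 1/5838 is smaller: the convergent 59/21 is closer to x than 73/26.

59/21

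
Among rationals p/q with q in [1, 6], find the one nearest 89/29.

Expand x = 89/29 as a continued fraction with the Euclidean algorithm:
  89 = 3*29 + 2, so a_0 = 3.
  29 = 14*2 + 1, so a_1 = 14.
  2 = 2*1 + 0, so a_2 = 2.
so x = [3; 14, 2].
Convergents (p_i = a_i*p_{i-1} + p_{i-2}, q_i = a_i*q_{i-1} + q_{i-2} with p_{-2}=0, p_{-1}=1, q_{-2}=1, q_{-1}=0), until the denominator exceeds 6:
  i=0: a_0=3, p_0 = 3*1 + 0 = 3, q_0 = 3*0 + 1 = 1.
  i=1: a_1=14, p_1 = 14*3 + 1 = 43, q_1 = 14*1 + 0 = 14.
q_1 = 14 > 6, so the last convergent with denominator <= 6 is p_0/q_0 = 3/1.
The closest fraction with denominator <= 6 is either p_0/q_0 or the intermediate fraction (k*p_0 + p_{-1})/(k*q_0 + q_{-1}) with the largest k >= 1 whose denominator stays <= 6; these approach x as k grows, and every other convergent or intermediate fraction in range is farther away.
Largest k: floor((6 - q_{-1})/q_0) = floor((6 - 0)/1) = 6 (using the seeds p_{-1} = 1, q_{-1} = 0).
That gives (6*3 + 1)/(6*1 + 0) = 19/6.
Compare the errors: |x - 3/1| = |89*1 - 3*29|/(29*1) = 2/29, and |x - 19/6| = |89*6 - 19*29|/(29*6) = 17/174.
Cross-multiplying, 2*174 = 348 < 493 = 17*29, so 2/29 is smaller: the convergent 3/1 is closer to x than 19/6.

3/1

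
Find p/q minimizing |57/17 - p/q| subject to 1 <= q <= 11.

Expand x = 57/17 as a continued fraction with the Euclidean algorithm:
  57 = 3*17 + 6, so a_0 = 3.
  17 = 2*6 + 5, so a_1 = 2.
  6 = 1*5 + 1, so a_2 = 1.
  5 = 5*1 + 0, so a_3 = 5.
so x = [3; 2, 1, 5].
Convergents (p_i = a_i*p_{i-1} + p_{i-2}, q_i = a_i*q_{i-1} + q_{i-2} with p_{-2}=0, p_{-1}=1, q_{-2}=1, q_{-1}=0), until the denominator exceeds 11:
  i=0: a_0=3, p_0 = 3*1 + 0 = 3, q_0 = 3*0 + 1 = 1.
  i=1: a_1=2, p_1 = 2*3 + 1 = 7, q_1 = 2*1 + 0 = 2.
  i=2: a_2=1, p_2 = 1*7 + 3 = 10, q_2 = 1*2 + 1 = 3.
  i=3: a_3=5, p_3 = 5*10 + 7 = 57, q_3 = 5*3 + 2 = 17.
q_3 = 17 > 11, so the last convergent with denominator <= 11 is p_2/q_2 = 10/3.
The closest fraction with denominator <= 11 is either p_2/q_2 or the intermediate fraction (k*p_2 + p_1)/(k*q_2 + q_1) with the largest k >= 1 whose denominator stays <= 11; these approach x as k grows, and every other convergent or intermediate fraction in range is farther away.
Largest k: floor((11 - q_1)/q_2) = floor((11 - 2)/3) = 3.
That gives (3*10 + 7)/(3*3 + 2) = 37/11.
Compare the errors: |x - 10/3| = |57*3 - 10*17|/(17*3) = 1/51, and |x - 37/11| = |57*11 - 37*17|/(17*11) = 2/187.
Cross-multiplying, 2*51 = 102 < 187 = 1*187, so 2/187 is smaller: the intermediate fraction 37/11 is closer to x than 10/3.

37/11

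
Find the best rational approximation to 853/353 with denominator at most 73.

Expand x = 853/353 as a continued fraction with the Euclidean algorithm:
  853 = 2*353 + 147, so a_0 = 2.
  353 = 2*147 + 59, so a_1 = 2.
  147 = 2*59 + 29, so a_2 = 2.
  59 = 2*29 + 1, so a_3 = 2.
  29 = 29*1 + 0, so a_4 = 29.
so x = [2; 2, 2, 2, 29].
Convergents (p_i = a_i*p_{i-1} + p_{i-2}, q_i = a_i*q_{i-1} + q_{i-2} with p_{-2}=0, p_{-1}=1, q_{-2}=1, q_{-1}=0), until the denominator exceeds 73:
  i=0: a_0=2, p_0 = 2*1 + 0 = 2, q_0 = 2*0 + 1 = 1.
  i=1: a_1=2, p_1 = 2*2 + 1 = 5, q_1 = 2*1 + 0 = 2.
  i=2: a_2=2, p_2 = 2*5 + 2 = 12, q_2 = 2*2 + 1 = 5.
  i=3: a_3=2, p_3 = 2*12 + 5 = 29, q_3 = 2*5 + 2 = 12.
  i=4: a_4=29, p_4 = 29*29 + 12 = 853, q_4 = 29*12 + 5 = 353.
q_4 = 353 > 73, so the last convergent with denominator <= 73 is p_3/q_3 = 29/12.
The closest fraction with denominator <= 73 is either p_3/q_3 or the intermediate fraction (k*p_3 + p_2)/(k*q_3 + q_2) with the largest k >= 1 whose denominator stays <= 73; these approach x as k grows, and every other convergent or intermediate fraction in range is farther away.
Largest k: floor((73 - q_2)/q_3) = floor((73 - 5)/12) = 5.
That gives (5*29 + 12)/(5*12 + 5) = 157/65.
Compare the errors: |x - 29/12| = |853*12 - 29*353|/(353*12) = 1/4236, and |x - 157/65| = |853*65 - 157*353|/(353*65) = 24/22945.
Cross-multiplying, 1*22945 = 22945 < 101664 = 24*4236, so 1/4236 is smaller: the convergent 29/12 is closer to x than 157/65.

29/12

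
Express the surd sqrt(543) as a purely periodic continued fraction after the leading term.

Write x_i = (sqrt(543) + m_i)/d_i with (m_0, d_0) = (0, 1). a_0 = floor(sqrt(543)) = 23, since 23^2 = 529 <= 543 < 576 = 24^2.
Iterate m_{i+1} = d_i*a_i - m_i, d_{i+1} = (543 - m_{i+1}^2)/d_i, a_{i+1} = floor((a_0 + m_{i+1})/d_{i+1}):
  m_1 = 1*23 - 0 = 23, d_1 = (543 - 23^2)/1 = 14/1 = 14, a_1 = floor((23 + 23)/14) = 3.
  m_2 = 14*3 - 23 = 19, d_2 = (543 - 19^2)/14 = 182/14 = 13, a_2 = floor((23 + 19)/13) = 3.
  m_3 = 13*3 - 19 = 20, d_3 = (543 - 20^2)/13 = 143/13 = 11, a_3 = floor((23 + 20)/11) = 3.
  m_4 = 11*3 - 20 = 13, d_4 = (543 - 13^2)/11 = 374/11 = 34, a_4 = floor((23 + 13)/34) = 1.
  m_5 = 34*1 - 13 = 21, d_5 = (543 - 21^2)/34 = 102/34 = 3, a_5 = floor((23 + 21)/3) = 14.
  m_6 = 3*14 - 21 = 21, d_6 = (543 - 21^2)/3 = 102/3 = 34, a_6 = floor((23 + 21)/34) = 1.
  m_7 = 34*1 - 21 = 13, d_7 = (543 - 13^2)/34 = 374/34 = 11, a_7 = floor((23 + 13)/11) = 3.
  m_8 = 11*3 - 13 = 20, d_8 = (543 - 20^2)/11 = 143/11 = 13, a_8 = floor((23 + 20)/13) = 3.
  m_9 = 13*3 - 20 = 19, d_9 = (543 - 19^2)/13 = 182/13 = 14, a_9 = floor((23 + 19)/14) = 3.
  m_10 = 14*3 - 19 = 23, d_10 = (543 - 23^2)/14 = 14/14 = 1, a_10 = floor((23 + 23)/1) = 46.
  m_11 = 1*46 - 23 = 23, d_11 = (543 - 23^2)/1 = 14/1 = 14: (m_11, d_11) = (m_1, d_1) = (23, 14), so from here the quotients repeat a_1, ..., a_10; the period length is 10.
Hence the expansion of sqrt(543) is a_0 = 23 followed by the repeating block 3, 3, 3, 1, 14, 1, 3, 3, 3, 46 (period 10).

[23; (3, 3, 3, 1, 14, 1, 3, 3, 3, 46)]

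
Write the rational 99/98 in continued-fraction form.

Run the Euclidean algorithm on 99 and 98; the successive quotients are the partial quotients a_0, a_1, ... (each step inverts the fractional part left over by the previous one):
  99 = 1*98 + 1, so a_0 = 1.
  98 = 98*1 + 0, so a_1 = 98.
The remainder reaches 0 after 2 divisions, so the expansion has 2 partial quotients, read off in order.

[1; 98]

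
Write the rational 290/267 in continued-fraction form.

Run the Euclidean algorithm on 290 and 267; the successive quotients are the partial quotients a_0, a_1, ... (each step inverts the fractional part left over by the previous one):
  290 = 1*267 + 23, so a_0 = 1.
  267 = 11*23 + 14, so a_1 = 11.
  23 = 1*14 + 9, so a_2 = 1.
  14 = 1*9 + 5, so a_3 = 1.
  9 = 1*5 + 4, so a_4 = 1.
  5 = 1*4 + 1, so a_5 = 1.
  4 = 4*1 + 0, so a_6 = 4.
The remainder reaches 0 after 7 divisions, so the expansion has 7 partial quotients, read off in order.

[1; 11, 1, 1, 1, 1, 4]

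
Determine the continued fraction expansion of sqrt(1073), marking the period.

Write x_i = (sqrt(1073) + m_i)/d_i with (m_0, d_0) = (0, 1). a_0 = floor(sqrt(1073)) = 32, since 32^2 = 1024 <= 1073 < 1089 = 33^2.
Iterate m_{i+1} = d_i*a_i - m_i, d_{i+1} = (1073 - m_{i+1}^2)/d_i, a_{i+1} = floor((a_0 + m_{i+1})/d_{i+1}):
  m_1 = 1*32 - 0 = 32, d_1 = (1073 - 32^2)/1 = 49/1 = 49, a_1 = floor((32 + 32)/49) = 1.
  m_2 = 49*1 - 32 = 17, d_2 = (1073 - 17^2)/49 = 784/49 = 16, a_2 = floor((32 + 17)/16) = 3.
  m_3 = 16*3 - 17 = 31, d_3 = (1073 - 31^2)/16 = 112/16 = 7, a_3 = floor((32 + 31)/7) = 9.
  m_4 = 7*9 - 31 = 32, d_4 = (1073 - 32^2)/7 = 49/7 = 7, a_4 = floor((32 + 32)/7) = 9.
  m_5 = 7*9 - 32 = 31, d_5 = (1073 - 31^2)/7 = 112/7 = 16, a_5 = floor((32 + 31)/16) = 3.
  m_6 = 16*3 - 31 = 17, d_6 = (1073 - 17^2)/16 = 784/16 = 49, a_6 = floor((32 + 17)/49) = 1.
  m_7 = 49*1 - 17 = 32, d_7 = (1073 - 32^2)/49 = 49/49 = 1, a_7 = floor((32 + 32)/1) = 64.
  m_8 = 1*64 - 32 = 32, d_8 = (1073 - 32^2)/1 = 49/1 = 49: (m_8, d_8) = (m_1, d_1) = (32, 49), so from here the quotients repeat a_1, ..., a_7; the period length is 7.
Hence the expansion of sqrt(1073) is a_0 = 32 followed by the repeating block 1, 3, 9, 9, 3, 1, 64 (period 7).

[32; (1, 3, 9, 9, 3, 1, 64)]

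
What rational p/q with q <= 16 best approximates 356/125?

37/13

Expand x = 356/125 as a continued fraction with the Euclidean algorithm:
  356 = 2*125 + 106, so a_0 = 2.
  125 = 1*106 + 19, so a_1 = 1.
  106 = 5*19 + 11, so a_2 = 5.
  19 = 1*11 + 8, so a_3 = 1.
  11 = 1*8 + 3, so a_4 = 1.
  8 = 2*3 + 2, so a_5 = 2.
  3 = 1*2 + 1, so a_6 = 1.
  2 = 2*1 + 0, so a_7 = 2.
so x = [2; 1, 5, 1, 1, 2, 1, 2].
Convergents (p_i = a_i*p_{i-1} + p_{i-2}, q_i = a_i*q_{i-1} + q_{i-2} with p_{-2}=0, p_{-1}=1, q_{-2}=1, q_{-1}=0), until the denominator exceeds 16:
  i=0: a_0=2, p_0 = 2*1 + 0 = 2, q_0 = 2*0 + 1 = 1.
  i=1: a_1=1, p_1 = 1*2 + 1 = 3, q_1 = 1*1 + 0 = 1.
  i=2: a_2=5, p_2 = 5*3 + 2 = 17, q_2 = 5*1 + 1 = 6.
  i=3: a_3=1, p_3 = 1*17 + 3 = 20, q_3 = 1*6 + 1 = 7.
  i=4: a_4=1, p_4 = 1*20 + 17 = 37, q_4 = 1*7 + 6 = 13.
  i=5: a_5=2, p_5 = 2*37 + 20 = 94, q_5 = 2*13 + 7 = 33.
q_5 = 33 > 16, so the last convergent with denominator <= 16 is p_4/q_4 = 37/13.
The closest fraction with denominator <= 16 is either p_4/q_4 or the intermediate fraction (k*p_4 + p_3)/(k*q_4 + q_3) with the largest k >= 1 whose denominator stays <= 16; these approach x as k grows, and every other convergent or intermediate fraction in range is farther away.
Largest k: floor((16 - q_3)/q_4) = floor((16 - 7)/13) = 0.
Since k = 0, no intermediate fraction beyond p_4/q_4 has denominator <= 16, so the convergent 37/13 is the closest (its error is |356*13 - 37*125|/(125*13) = 3/1625).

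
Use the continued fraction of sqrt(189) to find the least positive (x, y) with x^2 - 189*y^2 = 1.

(x, y) = (55, 4)

First expand sqrt(189) as a continued fraction. With x_i = (sqrt(189) + m_i)/d_i and (m_0, d_0) = (0, 1): a_0 = floor(sqrt(189)) = 13, since 13^2 = 169 <= 189 < 196 = 14^2.
Iterate m_{i+1} = d_i*a_i - m_i, d_{i+1} = (189 - m_{i+1}^2)/d_i, a_{i+1} = floor((a_0 + m_{i+1})/d_{i+1}):
  m_1 = 1*13 - 0 = 13, d_1 = (189 - 13^2)/1 = 20/1 = 20, a_1 = floor((13 + 13)/20) = 1.
  m_2 = 20*1 - 13 = 7, d_2 = (189 - 7^2)/20 = 140/20 = 7, a_2 = floor((13 + 7)/7) = 2.
  m_3 = 7*2 - 7 = 7, d_3 = (189 - 7^2)/7 = 140/7 = 20, a_3 = floor((13 + 7)/20) = 1.
  m_4 = 20*1 - 7 = 13, d_4 = (189 - 13^2)/20 = 20/20 = 1, a_4 = floor((13 + 13)/1) = 26.
  m_5 = 1*26 - 13 = 13, d_5 = (189 - 13^2)/1 = 20/1 = 20: (m_5, d_5) = (m_1, d_1) = (13, 20), so from here the quotients repeat a_1, ..., a_4; the period length is 4.
So sqrt(189) = [13; (1, 2, 1, 26)] with period length k = 4.
k is even, so the fundamental solution of x^2 - 189y^2 = 1 is (p_{k-1}, q_{k-1}) = (p_3, q_3); compute convergents through index 3.
Convergents (p_i = a_i*p_{i-1} + p_{i-2}, q_i = a_i*q_{i-1} + q_{i-2} with p_{-2}=0, p_{-1}=1, q_{-2}=1, q_{-1}=0):
  i=0: a_0=13, p_0 = 13*1 + 0 = 13, q_0 = 13*0 + 1 = 1.
  i=1: a_1=1, p_1 = 1*13 + 1 = 14, q_1 = 1*1 + 0 = 1.
  i=2: a_2=2, p_2 = 2*14 + 13 = 41, q_2 = 2*1 + 1 = 3.
  i=3: a_3=1, p_3 = 1*41 + 14 = 55, q_3 = 1*3 + 1 = 4.
Check: 55^2 - 189*4^2 = 3025 - 3024 = 1, so (x, y) = (55, 4) solves the equation, and by the theorem it is the least positive solution.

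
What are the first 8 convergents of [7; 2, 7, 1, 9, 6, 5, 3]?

Using the convergent recurrence p_i = a_i*p_{i-1} + p_{i-2}, q_i = a_i*q_{i-1} + q_{i-2} with p_{-2}=0, p_{-1}=1, q_{-2}=1, q_{-1}=0:
  i=0: a_0=7, p_0 = 7*1 + 0 = 7, q_0 = 7*0 + 1 = 1.
  i=1: a_1=2, p_1 = 2*7 + 1 = 15, q_1 = 2*1 + 0 = 2.
  i=2: a_2=7, p_2 = 7*15 + 7 = 112, q_2 = 7*2 + 1 = 15.
  i=3: a_3=1, p_3 = 1*112 + 15 = 127, q_3 = 1*15 + 2 = 17.
  i=4: a_4=9, p_4 = 9*127 + 112 = 1255, q_4 = 9*17 + 15 = 168.
  i=5: a_5=6, p_5 = 6*1255 + 127 = 7657, q_5 = 6*168 + 17 = 1025.
  i=6: a_6=5, p_6 = 5*7657 + 1255 = 39540, q_6 = 5*1025 + 168 = 5293.
  i=7: a_7=3, p_7 = 3*39540 + 7657 = 126277, q_7 = 3*5293 + 1025 = 16904.

7/1, 15/2, 112/15, 127/17, 1255/168, 7657/1025, 39540/5293, 126277/16904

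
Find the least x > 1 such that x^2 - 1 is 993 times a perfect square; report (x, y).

(x, y) = (2647, 84)

First expand sqrt(993) as a continued fraction. With x_i = (sqrt(993) + m_i)/d_i and (m_0, d_0) = (0, 1): a_0 = floor(sqrt(993)) = 31, since 31^2 = 961 <= 993 < 1024 = 32^2.
Iterate m_{i+1} = d_i*a_i - m_i, d_{i+1} = (993 - m_{i+1}^2)/d_i, a_{i+1} = floor((a_0 + m_{i+1})/d_{i+1}):
  m_1 = 1*31 - 0 = 31, d_1 = (993 - 31^2)/1 = 32/1 = 32, a_1 = floor((31 + 31)/32) = 1.
  m_2 = 32*1 - 31 = 1, d_2 = (993 - 1^2)/32 = 992/32 = 31, a_2 = floor((31 + 1)/31) = 1.
  m_3 = 31*1 - 1 = 30, d_3 = (993 - 30^2)/31 = 93/31 = 3, a_3 = floor((31 + 30)/3) = 20.
  m_4 = 3*20 - 30 = 30, d_4 = (993 - 30^2)/3 = 93/3 = 31, a_4 = floor((31 + 30)/31) = 1.
  m_5 = 31*1 - 30 = 1, d_5 = (993 - 1^2)/31 = 992/31 = 32, a_5 = floor((31 + 1)/32) = 1.
  m_6 = 32*1 - 1 = 31, d_6 = (993 - 31^2)/32 = 32/32 = 1, a_6 = floor((31 + 31)/1) = 62.
  m_7 = 1*62 - 31 = 31, d_7 = (993 - 31^2)/1 = 32/1 = 32: (m_7, d_7) = (m_1, d_1) = (31, 32), so from here the quotients repeat a_1, ..., a_6; the period length is 6.
So sqrt(993) = [31; (1, 1, 20, 1, 1, 62)] with period length k = 6.
k is even, so the fundamental solution of x^2 - 993y^2 = 1 is (p_{k-1}, q_{k-1}) = (p_5, q_5); compute convergents through index 5.
Convergents (p_i = a_i*p_{i-1} + p_{i-2}, q_i = a_i*q_{i-1} + q_{i-2} with p_{-2}=0, p_{-1}=1, q_{-2}=1, q_{-1}=0):
  i=0: a_0=31, p_0 = 31*1 + 0 = 31, q_0 = 31*0 + 1 = 1.
  i=1: a_1=1, p_1 = 1*31 + 1 = 32, q_1 = 1*1 + 0 = 1.
  i=2: a_2=1, p_2 = 1*32 + 31 = 63, q_2 = 1*1 + 1 = 2.
  i=3: a_3=20, p_3 = 20*63 + 32 = 1292, q_3 = 20*2 + 1 = 41.
  i=4: a_4=1, p_4 = 1*1292 + 63 = 1355, q_4 = 1*41 + 2 = 43.
  i=5: a_5=1, p_5 = 1*1355 + 1292 = 2647, q_5 = 1*43 + 41 = 84.
Check: 2647^2 - 993*84^2 = 7006609 - 7006608 = 1, so (x, y) = (2647, 84) solves the equation, and by the theorem it is the least positive solution.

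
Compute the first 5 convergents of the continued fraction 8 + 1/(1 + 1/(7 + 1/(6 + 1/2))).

8/1, 9/1, 71/8, 435/49, 941/106

Using the convergent recurrence p_i = a_i*p_{i-1} + p_{i-2}, q_i = a_i*q_{i-1} + q_{i-2} with p_{-2}=0, p_{-1}=1, q_{-2}=1, q_{-1}=0:
  i=0: a_0=8, p_0 = 8*1 + 0 = 8, q_0 = 8*0 + 1 = 1.
  i=1: a_1=1, p_1 = 1*8 + 1 = 9, q_1 = 1*1 + 0 = 1.
  i=2: a_2=7, p_2 = 7*9 + 8 = 71, q_2 = 7*1 + 1 = 8.
  i=3: a_3=6, p_3 = 6*71 + 9 = 435, q_3 = 6*8 + 1 = 49.
  i=4: a_4=2, p_4 = 2*435 + 71 = 941, q_4 = 2*49 + 8 = 106.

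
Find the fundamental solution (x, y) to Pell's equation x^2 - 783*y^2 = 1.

First expand sqrt(783) as a continued fraction. With x_i = (sqrt(783) + m_i)/d_i and (m_0, d_0) = (0, 1): a_0 = floor(sqrt(783)) = 27, since 27^2 = 729 <= 783 < 784 = 28^2.
Iterate m_{i+1} = d_i*a_i - m_i, d_{i+1} = (783 - m_{i+1}^2)/d_i, a_{i+1} = floor((a_0 + m_{i+1})/d_{i+1}):
  m_1 = 1*27 - 0 = 27, d_1 = (783 - 27^2)/1 = 54/1 = 54, a_1 = floor((27 + 27)/54) = 1.
  m_2 = 54*1 - 27 = 27, d_2 = (783 - 27^2)/54 = 54/54 = 1, a_2 = floor((27 + 27)/1) = 54.
  m_3 = 1*54 - 27 = 27, d_3 = (783 - 27^2)/1 = 54/1 = 54: (m_3, d_3) = (m_1, d_1) = (27, 54), so from here the quotients repeat a_1, a_2; the period length is 2.
So sqrt(783) = [27; (1, 54)] with period length k = 2.
k is even, so the fundamental solution of x^2 - 783y^2 = 1 is (p_{k-1}, q_{k-1}) = (p_1, q_1); compute convergents through index 1.
Convergents (p_i = a_i*p_{i-1} + p_{i-2}, q_i = a_i*q_{i-1} + q_{i-2} with p_{-2}=0, p_{-1}=1, q_{-2}=1, q_{-1}=0):
  i=0: a_0=27, p_0 = 27*1 + 0 = 27, q_0 = 27*0 + 1 = 1.
  i=1: a_1=1, p_1 = 1*27 + 1 = 28, q_1 = 1*1 + 0 = 1.
Check: 28^2 - 783*1^2 = 784 - 783 = 1, so (x, y) = (28, 1) solves the equation, and by the theorem it is the least positive solution.

(x, y) = (28, 1)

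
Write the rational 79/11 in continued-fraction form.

Run the Euclidean algorithm on 79 and 11; the successive quotients are the partial quotients a_0, a_1, ... (each step inverts the fractional part left over by the previous one):
  79 = 7*11 + 2, so a_0 = 7.
  11 = 5*2 + 1, so a_1 = 5.
  2 = 2*1 + 0, so a_2 = 2.
The remainder reaches 0 after 3 divisions, so the expansion has 3 partial quotients, read off in order.

[7; 5, 2]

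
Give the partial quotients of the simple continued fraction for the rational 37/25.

[1; 2, 12]

Run the Euclidean algorithm on 37 and 25; the successive quotients are the partial quotients a_0, a_1, ... (each step inverts the fractional part left over by the previous one):
  37 = 1*25 + 12, so a_0 = 1.
  25 = 2*12 + 1, so a_1 = 2.
  12 = 12*1 + 0, so a_2 = 12.
The remainder reaches 0 after 3 divisions, so the expansion has 3 partial quotients, read off in order.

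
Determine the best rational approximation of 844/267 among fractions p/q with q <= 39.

98/31

Expand x = 844/267 as a continued fraction with the Euclidean algorithm:
  844 = 3*267 + 43, so a_0 = 3.
  267 = 6*43 + 9, so a_1 = 6.
  43 = 4*9 + 7, so a_2 = 4.
  9 = 1*7 + 2, so a_3 = 1.
  7 = 3*2 + 1, so a_4 = 3.
  2 = 2*1 + 0, so a_5 = 2.
so x = [3; 6, 4, 1, 3, 2].
Convergents (p_i = a_i*p_{i-1} + p_{i-2}, q_i = a_i*q_{i-1} + q_{i-2} with p_{-2}=0, p_{-1}=1, q_{-2}=1, q_{-1}=0), until the denominator exceeds 39:
  i=0: a_0=3, p_0 = 3*1 + 0 = 3, q_0 = 3*0 + 1 = 1.
  i=1: a_1=6, p_1 = 6*3 + 1 = 19, q_1 = 6*1 + 0 = 6.
  i=2: a_2=4, p_2 = 4*19 + 3 = 79, q_2 = 4*6 + 1 = 25.
  i=3: a_3=1, p_3 = 1*79 + 19 = 98, q_3 = 1*25 + 6 = 31.
  i=4: a_4=3, p_4 = 3*98 + 79 = 373, q_4 = 3*31 + 25 = 118.
q_4 = 118 > 39, so the last convergent with denominator <= 39 is p_3/q_3 = 98/31.
The closest fraction with denominator <= 39 is either p_3/q_3 or the intermediate fraction (k*p_3 + p_2)/(k*q_3 + q_2) with the largest k >= 1 whose denominator stays <= 39; these approach x as k grows, and every other convergent or intermediate fraction in range is farther away.
Largest k: floor((39 - q_2)/q_3) = floor((39 - 25)/31) = 0.
Since k = 0, no intermediate fraction beyond p_3/q_3 has denominator <= 39, so the convergent 98/31 is the closest (its error is |844*31 - 98*267|/(267*31) = 2/8277).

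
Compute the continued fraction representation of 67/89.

[0; 1, 3, 22]

Run the Euclidean algorithm on 67 and 89; the successive quotients are the partial quotients a_0, a_1, ... (each step inverts the fractional part left over by the previous one):
  67 = 0*89 + 67, so a_0 = 0.
  89 = 1*67 + 22, so a_1 = 1.
  67 = 3*22 + 1, so a_2 = 3.
  22 = 22*1 + 0, so a_3 = 22.
The remainder reaches 0 after 4 divisions, so the expansion has 4 partial quotients, read off in order.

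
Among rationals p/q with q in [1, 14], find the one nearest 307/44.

7/1

Expand x = 307/44 as a continued fraction with the Euclidean algorithm:
  307 = 6*44 + 43, so a_0 = 6.
  44 = 1*43 + 1, so a_1 = 1.
  43 = 43*1 + 0, so a_2 = 43.
so x = [6; 1, 43].
Convergents (p_i = a_i*p_{i-1} + p_{i-2}, q_i = a_i*q_{i-1} + q_{i-2} with p_{-2}=0, p_{-1}=1, q_{-2}=1, q_{-1}=0), until the denominator exceeds 14:
  i=0: a_0=6, p_0 = 6*1 + 0 = 6, q_0 = 6*0 + 1 = 1.
  i=1: a_1=1, p_1 = 1*6 + 1 = 7, q_1 = 1*1 + 0 = 1.
  i=2: a_2=43, p_2 = 43*7 + 6 = 307, q_2 = 43*1 + 1 = 44.
q_2 = 44 > 14, so the last convergent with denominator <= 14 is p_1/q_1 = 7/1.
The closest fraction with denominator <= 14 is either p_1/q_1 or the intermediate fraction (k*p_1 + p_0)/(k*q_1 + q_0) with the largest k >= 1 whose denominator stays <= 14; these approach x as k grows, and every other convergent or intermediate fraction in range is farther away.
Largest k: floor((14 - q_0)/q_1) = floor((14 - 1)/1) = 13.
That gives (13*7 + 6)/(13*1 + 1) = 97/14.
Compare the errors: |x - 7/1| = |307*1 - 7*44|/(44*1) = 1/44, and |x - 97/14| = |307*14 - 97*44|/(44*14) = 30/616.
Cross-multiplying, 1*616 = 616 < 1320 = 30*44, so 1/44 is smaller: the convergent 7/1 is closer to x than 97/14.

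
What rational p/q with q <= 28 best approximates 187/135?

18/13

Expand x = 187/135 as a continued fraction with the Euclidean algorithm:
  187 = 1*135 + 52, so a_0 = 1.
  135 = 2*52 + 31, so a_1 = 2.
  52 = 1*31 + 21, so a_2 = 1.
  31 = 1*21 + 10, so a_3 = 1.
  21 = 2*10 + 1, so a_4 = 2.
  10 = 10*1 + 0, so a_5 = 10.
so x = [1; 2, 1, 1, 2, 10].
Convergents (p_i = a_i*p_{i-1} + p_{i-2}, q_i = a_i*q_{i-1} + q_{i-2} with p_{-2}=0, p_{-1}=1, q_{-2}=1, q_{-1}=0), until the denominator exceeds 28:
  i=0: a_0=1, p_0 = 1*1 + 0 = 1, q_0 = 1*0 + 1 = 1.
  i=1: a_1=2, p_1 = 2*1 + 1 = 3, q_1 = 2*1 + 0 = 2.
  i=2: a_2=1, p_2 = 1*3 + 1 = 4, q_2 = 1*2 + 1 = 3.
  i=3: a_3=1, p_3 = 1*4 + 3 = 7, q_3 = 1*3 + 2 = 5.
  i=4: a_4=2, p_4 = 2*7 + 4 = 18, q_4 = 2*5 + 3 = 13.
  i=5: a_5=10, p_5 = 10*18 + 7 = 187, q_5 = 10*13 + 5 = 135.
q_5 = 135 > 28, so the last convergent with denominator <= 28 is p_4/q_4 = 18/13.
The closest fraction with denominator <= 28 is either p_4/q_4 or the intermediate fraction (k*p_4 + p_3)/(k*q_4 + q_3) with the largest k >= 1 whose denominator stays <= 28; these approach x as k grows, and every other convergent or intermediate fraction in range is farther away.
Largest k: floor((28 - q_3)/q_4) = floor((28 - 5)/13) = 1.
That gives (1*18 + 7)/(1*13 + 5) = 25/18.
Compare the errors: |x - 18/13| = |187*13 - 18*135|/(135*13) = 1/1755, and |x - 25/18| = |187*18 - 25*135|/(135*18) = 9/2430.
Cross-multiplying, 1*2430 = 2430 < 15795 = 9*1755, so 1/1755 is smaller: the convergent 18/13 is closer to x than 25/18.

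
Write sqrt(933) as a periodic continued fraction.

Write x_i = (sqrt(933) + m_i)/d_i with (m_0, d_0) = (0, 1). a_0 = floor(sqrt(933)) = 30, since 30^2 = 900 <= 933 < 961 = 31^2.
Iterate m_{i+1} = d_i*a_i - m_i, d_{i+1} = (933 - m_{i+1}^2)/d_i, a_{i+1} = floor((a_0 + m_{i+1})/d_{i+1}):
  m_1 = 1*30 - 0 = 30, d_1 = (933 - 30^2)/1 = 33/1 = 33, a_1 = floor((30 + 30)/33) = 1.
  m_2 = 33*1 - 30 = 3, d_2 = (933 - 3^2)/33 = 924/33 = 28, a_2 = floor((30 + 3)/28) = 1.
  m_3 = 28*1 - 3 = 25, d_3 = (933 - 25^2)/28 = 308/28 = 11, a_3 = floor((30 + 25)/11) = 5.
  m_4 = 11*5 - 25 = 30, d_4 = (933 - 30^2)/11 = 33/11 = 3, a_4 = floor((30 + 30)/3) = 20.
  m_5 = 3*20 - 30 = 30, d_5 = (933 - 30^2)/3 = 33/3 = 11, a_5 = floor((30 + 30)/11) = 5.
  m_6 = 11*5 - 30 = 25, d_6 = (933 - 25^2)/11 = 308/11 = 28, a_6 = floor((30 + 25)/28) = 1.
  m_7 = 28*1 - 25 = 3, d_7 = (933 - 3^2)/28 = 924/28 = 33, a_7 = floor((30 + 3)/33) = 1.
  m_8 = 33*1 - 3 = 30, d_8 = (933 - 30^2)/33 = 33/33 = 1, a_8 = floor((30 + 30)/1) = 60.
  m_9 = 1*60 - 30 = 30, d_9 = (933 - 30^2)/1 = 33/1 = 33: (m_9, d_9) = (m_1, d_1) = (30, 33), so from here the quotients repeat a_1, ..., a_8; the period length is 8.
Hence the expansion of sqrt(933) is a_0 = 30 followed by the repeating block 1, 1, 5, 20, 5, 1, 1, 60 (period 8).

[30; (1, 1, 5, 20, 5, 1, 1, 60)]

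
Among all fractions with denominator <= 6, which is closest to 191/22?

Expand x = 191/22 as a continued fraction with the Euclidean algorithm:
  191 = 8*22 + 15, so a_0 = 8.
  22 = 1*15 + 7, so a_1 = 1.
  15 = 2*7 + 1, so a_2 = 2.
  7 = 7*1 + 0, so a_3 = 7.
so x = [8; 1, 2, 7].
Convergents (p_i = a_i*p_{i-1} + p_{i-2}, q_i = a_i*q_{i-1} + q_{i-2} with p_{-2}=0, p_{-1}=1, q_{-2}=1, q_{-1}=0), until the denominator exceeds 6:
  i=0: a_0=8, p_0 = 8*1 + 0 = 8, q_0 = 8*0 + 1 = 1.
  i=1: a_1=1, p_1 = 1*8 + 1 = 9, q_1 = 1*1 + 0 = 1.
  i=2: a_2=2, p_2 = 2*9 + 8 = 26, q_2 = 2*1 + 1 = 3.
  i=3: a_3=7, p_3 = 7*26 + 9 = 191, q_3 = 7*3 + 1 = 22.
q_3 = 22 > 6, so the last convergent with denominator <= 6 is p_2/q_2 = 26/3.
The closest fraction with denominator <= 6 is either p_2/q_2 or the intermediate fraction (k*p_2 + p_1)/(k*q_2 + q_1) with the largest k >= 1 whose denominator stays <= 6; these approach x as k grows, and every other convergent or intermediate fraction in range is farther away.
Largest k: floor((6 - q_1)/q_2) = floor((6 - 1)/3) = 1.
That gives (1*26 + 9)/(1*3 + 1) = 35/4.
Compare the errors: |x - 26/3| = |191*3 - 26*22|/(22*3) = 1/66, and |x - 35/4| = |191*4 - 35*22|/(22*4) = 6/88.
Cross-multiplying, 1*88 = 88 < 396 = 6*66, so 1/66 is smaller: the convergent 26/3 is closer to x than 35/4.

26/3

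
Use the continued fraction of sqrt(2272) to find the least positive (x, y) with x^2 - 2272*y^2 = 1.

First expand sqrt(2272) as a continued fraction. With x_i = (sqrt(2272) + m_i)/d_i and (m_0, d_0) = (0, 1): a_0 = floor(sqrt(2272)) = 47, since 47^2 = 2209 <= 2272 < 2304 = 48^2.
Iterate m_{i+1} = d_i*a_i - m_i, d_{i+1} = (2272 - m_{i+1}^2)/d_i, a_{i+1} = floor((a_0 + m_{i+1})/d_{i+1}):
  m_1 = 1*47 - 0 = 47, d_1 = (2272 - 47^2)/1 = 63/1 = 63, a_1 = floor((47 + 47)/63) = 1.
  m_2 = 63*1 - 47 = 16, d_2 = (2272 - 16^2)/63 = 2016/63 = 32, a_2 = floor((47 + 16)/32) = 1.
  m_3 = 32*1 - 16 = 16, d_3 = (2272 - 16^2)/32 = 2016/32 = 63, a_3 = floor((47 + 16)/63) = 1.
  m_4 = 63*1 - 16 = 47, d_4 = (2272 - 47^2)/63 = 63/63 = 1, a_4 = floor((47 + 47)/1) = 94.
  m_5 = 1*94 - 47 = 47, d_5 = (2272 - 47^2)/1 = 63/1 = 63: (m_5, d_5) = (m_1, d_1) = (47, 63), so from here the quotients repeat a_1, ..., a_4; the period length is 4.
So sqrt(2272) = [47; (1, 1, 1, 94)] with period length k = 4.
k is even, so the fundamental solution of x^2 - 2272y^2 = 1 is (p_{k-1}, q_{k-1}) = (p_3, q_3); compute convergents through index 3.
Convergents (p_i = a_i*p_{i-1} + p_{i-2}, q_i = a_i*q_{i-1} + q_{i-2} with p_{-2}=0, p_{-1}=1, q_{-2}=1, q_{-1}=0):
  i=0: a_0=47, p_0 = 47*1 + 0 = 47, q_0 = 47*0 + 1 = 1.
  i=1: a_1=1, p_1 = 1*47 + 1 = 48, q_1 = 1*1 + 0 = 1.
  i=2: a_2=1, p_2 = 1*48 + 47 = 95, q_2 = 1*1 + 1 = 2.
  i=3: a_3=1, p_3 = 1*95 + 48 = 143, q_3 = 1*2 + 1 = 3.
Check: 143^2 - 2272*3^2 = 20449 - 20448 = 1, so (x, y) = (143, 3) solves the equation, and by the theorem it is the least positive solution.

(x, y) = (143, 3)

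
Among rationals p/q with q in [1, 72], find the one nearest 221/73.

112/37

Expand x = 221/73 as a continued fraction with the Euclidean algorithm:
  221 = 3*73 + 2, so a_0 = 3.
  73 = 36*2 + 1, so a_1 = 36.
  2 = 2*1 + 0, so a_2 = 2.
so x = [3; 36, 2].
Convergents (p_i = a_i*p_{i-1} + p_{i-2}, q_i = a_i*q_{i-1} + q_{i-2} with p_{-2}=0, p_{-1}=1, q_{-2}=1, q_{-1}=0), until the denominator exceeds 72:
  i=0: a_0=3, p_0 = 3*1 + 0 = 3, q_0 = 3*0 + 1 = 1.
  i=1: a_1=36, p_1 = 36*3 + 1 = 109, q_1 = 36*1 + 0 = 36.
  i=2: a_2=2, p_2 = 2*109 + 3 = 221, q_2 = 2*36 + 1 = 73.
q_2 = 73 > 72, so the last convergent with denominator <= 72 is p_1/q_1 = 109/36.
The closest fraction with denominator <= 72 is either p_1/q_1 or the intermediate fraction (k*p_1 + p_0)/(k*q_1 + q_0) with the largest k >= 1 whose denominator stays <= 72; these approach x as k grows, and every other convergent or intermediate fraction in range is farther away.
Largest k: floor((72 - q_0)/q_1) = floor((72 - 1)/36) = 1.
That gives (1*109 + 3)/(1*36 + 1) = 112/37.
Compare the errors: |x - 109/36| = |221*36 - 109*73|/(73*36) = 1/2628, and |x - 112/37| = |221*37 - 112*73|/(73*37) = 1/2701.
Cross-multiplying, 1*2628 = 2628 < 2701 = 1*2701, so 1/2701 is smaller: the intermediate fraction 112/37 is closer to x than 109/36.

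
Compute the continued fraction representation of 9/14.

[0; 1, 1, 1, 4]

Run the Euclidean algorithm on 9 and 14; the successive quotients are the partial quotients a_0, a_1, ... (each step inverts the fractional part left over by the previous one):
  9 = 0*14 + 9, so a_0 = 0.
  14 = 1*9 + 5, so a_1 = 1.
  9 = 1*5 + 4, so a_2 = 1.
  5 = 1*4 + 1, so a_3 = 1.
  4 = 4*1 + 0, so a_4 = 4.
The remainder reaches 0 after 5 divisions, so the expansion has 5 partial quotients, read off in order.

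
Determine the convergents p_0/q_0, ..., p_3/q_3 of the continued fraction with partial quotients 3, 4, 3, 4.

Using the convergent recurrence p_i = a_i*p_{i-1} + p_{i-2}, q_i = a_i*q_{i-1} + q_{i-2} with p_{-2}=0, p_{-1}=1, q_{-2}=1, q_{-1}=0:
  i=0: a_0=3, p_0 = 3*1 + 0 = 3, q_0 = 3*0 + 1 = 1.
  i=1: a_1=4, p_1 = 4*3 + 1 = 13, q_1 = 4*1 + 0 = 4.
  i=2: a_2=3, p_2 = 3*13 + 3 = 42, q_2 = 3*4 + 1 = 13.
  i=3: a_3=4, p_3 = 4*42 + 13 = 181, q_3 = 4*13 + 4 = 56.

3/1, 13/4, 42/13, 181/56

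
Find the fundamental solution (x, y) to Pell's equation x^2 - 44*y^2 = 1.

(x, y) = (199, 30)

First expand sqrt(44) as a continued fraction. With x_i = (sqrt(44) + m_i)/d_i and (m_0, d_0) = (0, 1): a_0 = floor(sqrt(44)) = 6, since 6^2 = 36 <= 44 < 49 = 7^2.
Iterate m_{i+1} = d_i*a_i - m_i, d_{i+1} = (44 - m_{i+1}^2)/d_i, a_{i+1} = floor((a_0 + m_{i+1})/d_{i+1}):
  m_1 = 1*6 - 0 = 6, d_1 = (44 - 6^2)/1 = 8/1 = 8, a_1 = floor((6 + 6)/8) = 1.
  m_2 = 8*1 - 6 = 2, d_2 = (44 - 2^2)/8 = 40/8 = 5, a_2 = floor((6 + 2)/5) = 1.
  m_3 = 5*1 - 2 = 3, d_3 = (44 - 3^2)/5 = 35/5 = 7, a_3 = floor((6 + 3)/7) = 1.
  m_4 = 7*1 - 3 = 4, d_4 = (44 - 4^2)/7 = 28/7 = 4, a_4 = floor((6 + 4)/4) = 2.
  m_5 = 4*2 - 4 = 4, d_5 = (44 - 4^2)/4 = 28/4 = 7, a_5 = floor((6 + 4)/7) = 1.
  m_6 = 7*1 - 4 = 3, d_6 = (44 - 3^2)/7 = 35/7 = 5, a_6 = floor((6 + 3)/5) = 1.
  m_7 = 5*1 - 3 = 2, d_7 = (44 - 2^2)/5 = 40/5 = 8, a_7 = floor((6 + 2)/8) = 1.
  m_8 = 8*1 - 2 = 6, d_8 = (44 - 6^2)/8 = 8/8 = 1, a_8 = floor((6 + 6)/1) = 12.
  m_9 = 1*12 - 6 = 6, d_9 = (44 - 6^2)/1 = 8/1 = 8: (m_9, d_9) = (m_1, d_1) = (6, 8), so from here the quotients repeat a_1, ..., a_8; the period length is 8.
So sqrt(44) = [6; (1, 1, 1, 2, 1, 1, 1, 12)] with period length k = 8.
k is even, so the fundamental solution of x^2 - 44y^2 = 1 is (p_{k-1}, q_{k-1}) = (p_7, q_7); compute convergents through index 7.
Convergents (p_i = a_i*p_{i-1} + p_{i-2}, q_i = a_i*q_{i-1} + q_{i-2} with p_{-2}=0, p_{-1}=1, q_{-2}=1, q_{-1}=0):
  i=0: a_0=6, p_0 = 6*1 + 0 = 6, q_0 = 6*0 + 1 = 1.
  i=1: a_1=1, p_1 = 1*6 + 1 = 7, q_1 = 1*1 + 0 = 1.
  i=2: a_2=1, p_2 = 1*7 + 6 = 13, q_2 = 1*1 + 1 = 2.
  i=3: a_3=1, p_3 = 1*13 + 7 = 20, q_3 = 1*2 + 1 = 3.
  i=4: a_4=2, p_4 = 2*20 + 13 = 53, q_4 = 2*3 + 2 = 8.
  i=5: a_5=1, p_5 = 1*53 + 20 = 73, q_5 = 1*8 + 3 = 11.
  i=6: a_6=1, p_6 = 1*73 + 53 = 126, q_6 = 1*11 + 8 = 19.
  i=7: a_7=1, p_7 = 1*126 + 73 = 199, q_7 = 1*19 + 11 = 30.
Check: 199^2 - 44*30^2 = 39601 - 39600 = 1, so (x, y) = (199, 30) solves the equation, and by the theorem it is the least positive solution.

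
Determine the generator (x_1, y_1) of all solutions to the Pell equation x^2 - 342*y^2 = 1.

(x, y) = (37, 2)

First expand sqrt(342) as a continued fraction. With x_i = (sqrt(342) + m_i)/d_i and (m_0, d_0) = (0, 1): a_0 = floor(sqrt(342)) = 18, since 18^2 = 324 <= 342 < 361 = 19^2.
Iterate m_{i+1} = d_i*a_i - m_i, d_{i+1} = (342 - m_{i+1}^2)/d_i, a_{i+1} = floor((a_0 + m_{i+1})/d_{i+1}):
  m_1 = 1*18 - 0 = 18, d_1 = (342 - 18^2)/1 = 18/1 = 18, a_1 = floor((18 + 18)/18) = 2.
  m_2 = 18*2 - 18 = 18, d_2 = (342 - 18^2)/18 = 18/18 = 1, a_2 = floor((18 + 18)/1) = 36.
  m_3 = 1*36 - 18 = 18, d_3 = (342 - 18^2)/1 = 18/1 = 18: (m_3, d_3) = (m_1, d_1) = (18, 18), so from here the quotients repeat a_1, a_2; the period length is 2.
So sqrt(342) = [18; (2, 36)] with period length k = 2.
k is even, so the fundamental solution of x^2 - 342y^2 = 1 is (p_{k-1}, q_{k-1}) = (p_1, q_1); compute convergents through index 1.
Convergents (p_i = a_i*p_{i-1} + p_{i-2}, q_i = a_i*q_{i-1} + q_{i-2} with p_{-2}=0, p_{-1}=1, q_{-2}=1, q_{-1}=0):
  i=0: a_0=18, p_0 = 18*1 + 0 = 18, q_0 = 18*0 + 1 = 1.
  i=1: a_1=2, p_1 = 2*18 + 1 = 37, q_1 = 2*1 + 0 = 2.
Check: 37^2 - 342*2^2 = 1369 - 1368 = 1, so (x, y) = (37, 2) solves the equation, and by the theorem it is the least positive solution.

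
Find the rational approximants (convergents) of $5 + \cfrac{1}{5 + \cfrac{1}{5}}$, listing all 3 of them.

Using the convergent recurrence p_i = a_i*p_{i-1} + p_{i-2}, q_i = a_i*q_{i-1} + q_{i-2} with p_{-2}=0, p_{-1}=1, q_{-2}=1, q_{-1}=0:
  i=0: a_0=5, p_0 = 5*1 + 0 = 5, q_0 = 5*0 + 1 = 1.
  i=1: a_1=5, p_1 = 5*5 + 1 = 26, q_1 = 5*1 + 0 = 5.
  i=2: a_2=5, p_2 = 5*26 + 5 = 135, q_2 = 5*5 + 1 = 26.

5/1, 26/5, 135/26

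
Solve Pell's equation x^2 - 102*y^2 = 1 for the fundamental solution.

(x, y) = (101, 10)

First expand sqrt(102) as a continued fraction. With x_i = (sqrt(102) + m_i)/d_i and (m_0, d_0) = (0, 1): a_0 = floor(sqrt(102)) = 10, since 10^2 = 100 <= 102 < 121 = 11^2.
Iterate m_{i+1} = d_i*a_i - m_i, d_{i+1} = (102 - m_{i+1}^2)/d_i, a_{i+1} = floor((a_0 + m_{i+1})/d_{i+1}):
  m_1 = 1*10 - 0 = 10, d_1 = (102 - 10^2)/1 = 2/1 = 2, a_1 = floor((10 + 10)/2) = 10.
  m_2 = 2*10 - 10 = 10, d_2 = (102 - 10^2)/2 = 2/2 = 1, a_2 = floor((10 + 10)/1) = 20.
  m_3 = 1*20 - 10 = 10, d_3 = (102 - 10^2)/1 = 2/1 = 2: (m_3, d_3) = (m_1, d_1) = (10, 2), so from here the quotients repeat a_1, a_2; the period length is 2.
So sqrt(102) = [10; (10, 20)] with period length k = 2.
k is even, so the fundamental solution of x^2 - 102y^2 = 1 is (p_{k-1}, q_{k-1}) = (p_1, q_1); compute convergents through index 1.
Convergents (p_i = a_i*p_{i-1} + p_{i-2}, q_i = a_i*q_{i-1} + q_{i-2} with p_{-2}=0, p_{-1}=1, q_{-2}=1, q_{-1}=0):
  i=0: a_0=10, p_0 = 10*1 + 0 = 10, q_0 = 10*0 + 1 = 1.
  i=1: a_1=10, p_1 = 10*10 + 1 = 101, q_1 = 10*1 + 0 = 10.
Check: 101^2 - 102*10^2 = 10201 - 10200 = 1, so (x, y) = (101, 10) solves the equation, and by the theorem it is the least positive solution.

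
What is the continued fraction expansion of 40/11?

[3; 1, 1, 1, 3]

Run the Euclidean algorithm on 40 and 11; the successive quotients are the partial quotients a_0, a_1, ... (each step inverts the fractional part left over by the previous one):
  40 = 3*11 + 7, so a_0 = 3.
  11 = 1*7 + 4, so a_1 = 1.
  7 = 1*4 + 3, so a_2 = 1.
  4 = 1*3 + 1, so a_3 = 1.
  3 = 3*1 + 0, so a_4 = 3.
The remainder reaches 0 after 5 divisions, so the expansion has 5 partial quotients, read off in order.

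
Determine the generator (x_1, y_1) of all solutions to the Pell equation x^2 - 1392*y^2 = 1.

(x, y) = (1567, 42)

First expand sqrt(1392) as a continued fraction. With x_i = (sqrt(1392) + m_i)/d_i and (m_0, d_0) = (0, 1): a_0 = floor(sqrt(1392)) = 37, since 37^2 = 1369 <= 1392 < 1444 = 38^2.
Iterate m_{i+1} = d_i*a_i - m_i, d_{i+1} = (1392 - m_{i+1}^2)/d_i, a_{i+1} = floor((a_0 + m_{i+1})/d_{i+1}):
  m_1 = 1*37 - 0 = 37, d_1 = (1392 - 37^2)/1 = 23/1 = 23, a_1 = floor((37 + 37)/23) = 3.
  m_2 = 23*3 - 37 = 32, d_2 = (1392 - 32^2)/23 = 368/23 = 16, a_2 = floor((37 + 32)/16) = 4.
  m_3 = 16*4 - 32 = 32, d_3 = (1392 - 32^2)/16 = 368/16 = 23, a_3 = floor((37 + 32)/23) = 3.
  m_4 = 23*3 - 32 = 37, d_4 = (1392 - 37^2)/23 = 23/23 = 1, a_4 = floor((37 + 37)/1) = 74.
  m_5 = 1*74 - 37 = 37, d_5 = (1392 - 37^2)/1 = 23/1 = 23: (m_5, d_5) = (m_1, d_1) = (37, 23), so from here the quotients repeat a_1, ..., a_4; the period length is 4.
So sqrt(1392) = [37; (3, 4, 3, 74)] with period length k = 4.
k is even, so the fundamental solution of x^2 - 1392y^2 = 1 is (p_{k-1}, q_{k-1}) = (p_3, q_3); compute convergents through index 3.
Convergents (p_i = a_i*p_{i-1} + p_{i-2}, q_i = a_i*q_{i-1} + q_{i-2} with p_{-2}=0, p_{-1}=1, q_{-2}=1, q_{-1}=0):
  i=0: a_0=37, p_0 = 37*1 + 0 = 37, q_0 = 37*0 + 1 = 1.
  i=1: a_1=3, p_1 = 3*37 + 1 = 112, q_1 = 3*1 + 0 = 3.
  i=2: a_2=4, p_2 = 4*112 + 37 = 485, q_2 = 4*3 + 1 = 13.
  i=3: a_3=3, p_3 = 3*485 + 112 = 1567, q_3 = 3*13 + 3 = 42.
Check: 1567^2 - 1392*42^2 = 2455489 - 2455488 = 1, so (x, y) = (1567, 42) solves the equation, and by the theorem it is the least positive solution.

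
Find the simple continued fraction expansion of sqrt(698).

[26; (2, 2, 1, 1, 1, 1, 2, 2, 52)]

Write x_i = (sqrt(698) + m_i)/d_i with (m_0, d_0) = (0, 1). a_0 = floor(sqrt(698)) = 26, since 26^2 = 676 <= 698 < 729 = 27^2.
Iterate m_{i+1} = d_i*a_i - m_i, d_{i+1} = (698 - m_{i+1}^2)/d_i, a_{i+1} = floor((a_0 + m_{i+1})/d_{i+1}):
  m_1 = 1*26 - 0 = 26, d_1 = (698 - 26^2)/1 = 22/1 = 22, a_1 = floor((26 + 26)/22) = 2.
  m_2 = 22*2 - 26 = 18, d_2 = (698 - 18^2)/22 = 374/22 = 17, a_2 = floor((26 + 18)/17) = 2.
  m_3 = 17*2 - 18 = 16, d_3 = (698 - 16^2)/17 = 442/17 = 26, a_3 = floor((26 + 16)/26) = 1.
  m_4 = 26*1 - 16 = 10, d_4 = (698 - 10^2)/26 = 598/26 = 23, a_4 = floor((26 + 10)/23) = 1.
  m_5 = 23*1 - 10 = 13, d_5 = (698 - 13^2)/23 = 529/23 = 23, a_5 = floor((26 + 13)/23) = 1.
  m_6 = 23*1 - 13 = 10, d_6 = (698 - 10^2)/23 = 598/23 = 26, a_6 = floor((26 + 10)/26) = 1.
  m_7 = 26*1 - 10 = 16, d_7 = (698 - 16^2)/26 = 442/26 = 17, a_7 = floor((26 + 16)/17) = 2.
  m_8 = 17*2 - 16 = 18, d_8 = (698 - 18^2)/17 = 374/17 = 22, a_8 = floor((26 + 18)/22) = 2.
  m_9 = 22*2 - 18 = 26, d_9 = (698 - 26^2)/22 = 22/22 = 1, a_9 = floor((26 + 26)/1) = 52.
  m_10 = 1*52 - 26 = 26, d_10 = (698 - 26^2)/1 = 22/1 = 22: (m_10, d_10) = (m_1, d_1) = (26, 22), so from here the quotients repeat a_1, ..., a_9; the period length is 9.
Hence the expansion of sqrt(698) is a_0 = 26 followed by the repeating block 2, 2, 1, 1, 1, 1, 2, 2, 52 (period 9).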